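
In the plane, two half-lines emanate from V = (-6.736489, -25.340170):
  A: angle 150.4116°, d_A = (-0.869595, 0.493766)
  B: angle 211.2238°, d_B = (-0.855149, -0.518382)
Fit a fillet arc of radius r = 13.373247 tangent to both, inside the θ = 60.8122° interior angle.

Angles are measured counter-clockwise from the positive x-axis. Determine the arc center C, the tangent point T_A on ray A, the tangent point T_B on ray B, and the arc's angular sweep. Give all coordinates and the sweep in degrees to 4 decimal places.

bisector direction at 180.8177° = (-0.999898,-0.014271)
center distance |VC| = r/sin(θ/2) = 13.373247/sin(30.4061°) = 26.422784
C = V + |VC|·bis = (-33.1566,-25.7173)
T_A = V + ((C−V)·d_A)·d_A = V + 22.7886·d_A = (-26.5533,-14.0879)
T_B = V + ((C−V)·d_B)·d_B = V + 22.7886·d_B = (-26.2241,-37.1534)
sweep = 180° − θ = 119.1878°

center=(-33.1566,-25.7173) T_A=(-26.5533,-14.0879) T_B=(-26.2241,-37.1534) sweep=119.1878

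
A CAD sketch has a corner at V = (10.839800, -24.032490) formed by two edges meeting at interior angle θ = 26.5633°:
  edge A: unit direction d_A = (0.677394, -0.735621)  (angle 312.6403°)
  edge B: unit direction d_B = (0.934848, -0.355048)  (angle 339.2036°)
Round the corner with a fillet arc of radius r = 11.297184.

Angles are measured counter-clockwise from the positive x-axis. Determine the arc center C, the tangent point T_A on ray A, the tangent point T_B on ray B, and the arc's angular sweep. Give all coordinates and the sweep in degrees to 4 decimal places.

center=(51.5696,-51.5859) T_A=(43.2591,-59.2385) T_B=(55.5806,-41.0247) sweep=153.4367

bisector direction at 325.9219° = (0.828275,-0.560322)
center distance |VC| = r/sin(θ/2) = 11.297184/sin(13.2817°) = 49.174197
C = V + |VC|·bis = (51.5696,-51.5859)
T_A = V + ((C−V)·d_A)·d_A = V + 47.8589·d_A = (43.2591,-59.2385)
T_B = V + ((C−V)·d_B)·d_B = V + 47.8589·d_B = (55.5806,-41.0247)
sweep = 180° − θ = 153.4367°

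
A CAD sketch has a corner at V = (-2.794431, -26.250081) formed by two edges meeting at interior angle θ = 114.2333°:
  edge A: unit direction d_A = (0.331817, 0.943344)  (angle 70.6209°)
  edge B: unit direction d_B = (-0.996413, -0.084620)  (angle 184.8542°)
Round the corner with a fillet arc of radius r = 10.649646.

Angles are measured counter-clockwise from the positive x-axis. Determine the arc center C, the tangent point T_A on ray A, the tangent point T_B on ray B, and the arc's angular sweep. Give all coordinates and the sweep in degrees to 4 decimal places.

center=(-10.5561,-16.2213) T_A=(-0.5098,-19.7550) T_B=(-9.6549,-26.8327) sweep=65.7667

bisector direction at 127.7375° = (-0.612045,0.790823)
center distance |VC| = r/sin(θ/2) = 10.649646/sin(57.1166°) = 12.681506
C = V + |VC|·bis = (-10.5561,-16.2213)
T_A = V + ((C−V)·d_A)·d_A = V + 6.8852·d_A = (-0.5098,-19.7550)
T_B = V + ((C−V)·d_B)·d_B = V + 6.8852·d_B = (-9.6549,-26.8327)
sweep = 180° − θ = 65.7667°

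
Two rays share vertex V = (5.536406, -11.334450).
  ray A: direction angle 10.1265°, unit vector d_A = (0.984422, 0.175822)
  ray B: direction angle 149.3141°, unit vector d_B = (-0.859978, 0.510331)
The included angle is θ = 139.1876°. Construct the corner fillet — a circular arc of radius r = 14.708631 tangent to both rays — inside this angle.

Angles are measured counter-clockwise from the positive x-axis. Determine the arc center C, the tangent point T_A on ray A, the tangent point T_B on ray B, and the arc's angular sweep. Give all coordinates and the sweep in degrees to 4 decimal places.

center=(8.3370,4.1071) T_A=(10.9231,-10.3724) T_B=(0.8307,-8.5420) sweep=40.8124

bisector direction at 79.7203° = (0.178454,0.983948)
center distance |VC| = r/sin(θ/2) = 14.708631/sin(69.5938°) = 15.693487
C = V + |VC|·bis = (8.3370,4.1071)
T_A = V + ((C−V)·d_A)·d_A = V + 5.4719·d_A = (10.9231,-10.3724)
T_B = V + ((C−V)·d_B)·d_B = V + 5.4719·d_B = (0.8307,-8.5420)
sweep = 180° − θ = 40.8124°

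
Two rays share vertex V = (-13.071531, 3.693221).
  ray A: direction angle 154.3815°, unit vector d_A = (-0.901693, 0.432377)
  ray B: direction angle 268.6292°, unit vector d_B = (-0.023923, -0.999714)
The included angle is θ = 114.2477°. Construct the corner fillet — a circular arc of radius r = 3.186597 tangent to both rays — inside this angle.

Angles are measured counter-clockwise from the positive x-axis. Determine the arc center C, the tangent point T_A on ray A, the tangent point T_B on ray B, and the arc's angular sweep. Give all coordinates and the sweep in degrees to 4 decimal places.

center=(-16.3065,1.7104) T_A=(-14.9287,4.5838) T_B=(-13.1208,1.6342) sweep=65.7523

bisector direction at 211.5053° = (-0.852591,-0.522578)
center distance |VC| = r/sin(θ/2) = 3.186597/sin(57.1238°) = 3.794264
C = V + |VC|·bis = (-16.3065,1.7104)
T_A = V + ((C−V)·d_A)·d_A = V + 2.0596·d_A = (-14.9287,4.5838)
T_B = V + ((C−V)·d_B)·d_B = V + 2.0596·d_B = (-13.1208,1.6342)
sweep = 180° − θ = 65.7523°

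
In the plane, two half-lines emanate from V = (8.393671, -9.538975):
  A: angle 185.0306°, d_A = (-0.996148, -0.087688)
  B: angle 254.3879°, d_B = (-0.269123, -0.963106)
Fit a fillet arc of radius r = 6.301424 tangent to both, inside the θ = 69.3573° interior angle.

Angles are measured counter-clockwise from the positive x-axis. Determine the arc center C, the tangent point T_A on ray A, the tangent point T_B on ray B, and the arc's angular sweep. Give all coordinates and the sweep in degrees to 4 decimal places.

bisector direction at 219.7092° = (-0.769296,-0.638892)
center distance |VC| = r/sin(θ/2) = 6.301424/sin(34.6786°) = 11.075082
C = V + |VC|·bis = (-0.1263,-16.6148)
T_A = V + ((C−V)·d_A)·d_A = V + 9.1077·d_A = (-0.6789,-10.3376)
T_B = V + ((C−V)·d_B)·d_B = V + 9.1077·d_B = (5.9426,-18.3106)
sweep = 180° − θ = 110.6427°

center=(-0.1263,-16.6148) T_A=(-0.6789,-10.3376) T_B=(5.9426,-18.3106) sweep=110.6427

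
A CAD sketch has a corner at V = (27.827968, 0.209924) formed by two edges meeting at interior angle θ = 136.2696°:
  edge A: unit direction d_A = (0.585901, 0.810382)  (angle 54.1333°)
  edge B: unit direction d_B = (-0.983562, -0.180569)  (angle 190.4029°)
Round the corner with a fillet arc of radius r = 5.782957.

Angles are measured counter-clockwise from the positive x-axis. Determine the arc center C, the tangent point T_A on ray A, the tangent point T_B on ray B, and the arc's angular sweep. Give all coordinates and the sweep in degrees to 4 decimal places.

bisector direction at 122.2681° = (-0.533882,0.845559)
center distance |VC| = r/sin(θ/2) = 5.782957/sin(68.1348°) = 6.231214
C = V + |VC|·bis = (24.5012,5.4788)
T_A = V + ((C−V)·d_A)·d_A = V + 2.3207·d_A = (29.1876,2.0905)
T_B = V + ((C−V)·d_B)·d_B = V + 2.3207·d_B = (25.5455,-0.2091)
sweep = 180° − θ = 43.7304°

center=(24.5012,5.4788) T_A=(29.1876,2.0905) T_B=(25.5455,-0.2091) sweep=43.7304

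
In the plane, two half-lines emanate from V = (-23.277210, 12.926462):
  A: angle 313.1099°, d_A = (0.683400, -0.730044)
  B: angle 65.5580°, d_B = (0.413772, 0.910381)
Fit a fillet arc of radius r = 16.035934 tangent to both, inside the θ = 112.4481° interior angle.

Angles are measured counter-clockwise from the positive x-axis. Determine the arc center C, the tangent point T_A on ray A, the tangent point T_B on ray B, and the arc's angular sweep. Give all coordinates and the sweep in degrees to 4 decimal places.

center=(-4.2405,16.0554) T_A=(-15.9475,5.0965) T_B=(-18.8394,22.6906) sweep=67.5519

bisector direction at 9.3339° = (0.986760,0.162189)
center distance |VC| = r/sin(θ/2) = 16.035934/sin(56.2240°) = 19.292094
C = V + |VC|·bis = (-4.2405,16.0554)
T_A = V + ((C−V)·d_A)·d_A = V + 10.7254·d_A = (-15.9475,5.0965)
T_B = V + ((C−V)·d_B)·d_B = V + 10.7254·d_B = (-18.8394,22.6906)
sweep = 180° − θ = 67.5519°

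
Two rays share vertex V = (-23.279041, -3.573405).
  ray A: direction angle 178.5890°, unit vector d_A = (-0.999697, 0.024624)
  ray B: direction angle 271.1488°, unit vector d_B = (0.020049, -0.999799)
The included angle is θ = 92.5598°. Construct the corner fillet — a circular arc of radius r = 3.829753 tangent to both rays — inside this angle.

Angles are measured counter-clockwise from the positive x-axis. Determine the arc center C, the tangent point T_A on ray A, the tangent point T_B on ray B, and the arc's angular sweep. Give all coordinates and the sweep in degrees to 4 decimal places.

center=(-27.0346,-7.3118) T_A=(-26.9403,-3.4832) T_B=(-23.2056,-7.2350) sweep=87.4402

bisector direction at 224.8689° = (-0.708723,-0.705487)
center distance |VC| = r/sin(θ/2) = 3.829753/sin(46.2799°) = 5.299048
C = V + |VC|·bis = (-27.0346,-7.3118)
T_A = V + ((C−V)·d_A)·d_A = V + 3.6624·d_A = (-26.9403,-3.4832)
T_B = V + ((C−V)·d_B)·d_B = V + 3.6624·d_B = (-23.2056,-7.2350)
sweep = 180° − θ = 87.4402°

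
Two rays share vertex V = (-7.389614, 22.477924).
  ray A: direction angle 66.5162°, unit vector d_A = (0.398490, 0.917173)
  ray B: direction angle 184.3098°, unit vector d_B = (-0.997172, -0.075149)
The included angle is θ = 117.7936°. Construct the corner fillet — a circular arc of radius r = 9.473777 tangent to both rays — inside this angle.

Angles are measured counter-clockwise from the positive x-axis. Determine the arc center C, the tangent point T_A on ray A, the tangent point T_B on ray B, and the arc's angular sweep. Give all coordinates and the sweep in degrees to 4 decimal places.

center=(-13.8011,31.4954) T_A=(-5.1120,27.7202) T_B=(-13.0891,22.0484) sweep=62.2064

bisector direction at 125.4130° = (-0.579466,0.814996)
center distance |VC| = r/sin(θ/2) = 9.473777/sin(58.8968°) = 11.064417
C = V + |VC|·bis = (-13.8011,31.4954)
T_A = V + ((C−V)·d_A)·d_A = V + 5.7157·d_A = (-5.1120,27.7202)
T_B = V + ((C−V)·d_B)·d_B = V + 5.7157·d_B = (-13.0891,22.0484)
sweep = 180° − θ = 62.2064°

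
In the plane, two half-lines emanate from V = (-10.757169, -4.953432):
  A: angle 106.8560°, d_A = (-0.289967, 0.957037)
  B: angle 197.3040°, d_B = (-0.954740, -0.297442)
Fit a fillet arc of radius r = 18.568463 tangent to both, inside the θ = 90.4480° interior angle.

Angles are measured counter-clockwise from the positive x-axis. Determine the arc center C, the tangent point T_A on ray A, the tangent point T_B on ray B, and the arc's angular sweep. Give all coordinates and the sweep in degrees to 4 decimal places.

center=(-33.8702,7.2946) T_A=(-16.0995,12.6789) T_B=(-28.3471,-10.4334) sweep=89.5520

bisector direction at 152.0800° = (-0.883602,0.468238)
center distance |VC| = r/sin(θ/2) = 18.568463/sin(45.2240°) = 26.157708
C = V + |VC|·bis = (-33.8702,7.2946)
T_A = V + ((C−V)·d_A)·d_A = V + 18.4238·d_A = (-16.0995,12.6789)
T_B = V + ((C−V)·d_B)·d_B = V + 18.4238·d_B = (-28.3471,-10.4334)
sweep = 180° − θ = 89.5520°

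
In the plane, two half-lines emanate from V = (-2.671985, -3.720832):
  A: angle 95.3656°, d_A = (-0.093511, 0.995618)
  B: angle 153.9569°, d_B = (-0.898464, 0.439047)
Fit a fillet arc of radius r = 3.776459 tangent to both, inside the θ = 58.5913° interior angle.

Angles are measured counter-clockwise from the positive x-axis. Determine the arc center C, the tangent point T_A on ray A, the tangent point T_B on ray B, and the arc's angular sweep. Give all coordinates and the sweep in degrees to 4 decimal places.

bisector direction at 124.6612° = (-0.568723,0.822529)
center distance |VC| = r/sin(θ/2) = 3.776459/sin(29.2956°) = 7.717829
C = V + |VC|·bis = (-7.0613,2.6273)
T_A = V + ((C−V)·d_A)·d_A = V + 6.7308·d_A = (-3.3014,2.9804)
T_B = V + ((C−V)·d_B)·d_B = V + 6.7308·d_B = (-8.7193,-0.7657)
sweep = 180° − θ = 121.4087°

center=(-7.0613,2.6273) T_A=(-3.3014,2.9804) T_B=(-8.7193,-0.7657) sweep=121.4087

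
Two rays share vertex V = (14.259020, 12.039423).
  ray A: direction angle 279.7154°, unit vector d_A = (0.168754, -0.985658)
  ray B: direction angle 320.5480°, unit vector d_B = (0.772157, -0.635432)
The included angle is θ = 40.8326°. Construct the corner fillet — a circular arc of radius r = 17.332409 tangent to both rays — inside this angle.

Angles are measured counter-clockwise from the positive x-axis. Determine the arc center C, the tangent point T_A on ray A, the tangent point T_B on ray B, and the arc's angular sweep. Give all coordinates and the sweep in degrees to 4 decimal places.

center=(39.2009,-30.9327) T_A=(22.1170,-33.8576) T_B=(50.2144,-17.5494) sweep=139.1674

bisector direction at 300.1317° = (0.501989,-0.864874)
center distance |VC| = r/sin(θ/2) = 17.332409/sin(20.4163°) = 49.686030
C = V + |VC|·bis = (39.2009,-30.9327)
T_A = V + ((C−V)·d_A)·d_A = V + 46.5649·d_A = (22.1170,-33.8576)
T_B = V + ((C−V)·d_B)·d_B = V + 46.5649·d_B = (50.2144,-17.5494)
sweep = 180° − θ = 139.1674°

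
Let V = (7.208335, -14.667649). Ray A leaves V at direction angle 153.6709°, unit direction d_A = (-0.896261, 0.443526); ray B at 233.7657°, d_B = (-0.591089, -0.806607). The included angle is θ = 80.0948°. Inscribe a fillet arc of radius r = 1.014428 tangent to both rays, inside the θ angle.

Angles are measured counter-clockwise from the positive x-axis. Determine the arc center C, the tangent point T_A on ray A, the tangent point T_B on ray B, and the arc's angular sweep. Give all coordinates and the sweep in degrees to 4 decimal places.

bisector direction at 193.7183° = (-0.971473,-0.237148)
center distance |VC| = r/sin(θ/2) = 1.014428/sin(40.0474°) = 1.576616
C = V + |VC|·bis = (5.6767,-15.0415)
T_A = V + ((C−V)·d_A)·d_A = V + 1.2069·d_A = (6.1266,-14.1323)
T_B = V + ((C−V)·d_B)·d_B = V + 1.2069·d_B = (6.4949,-15.6412)
sweep = 180° − θ = 99.9052°

center=(5.6767,-15.0415) T_A=(6.1266,-14.1323) T_B=(6.4949,-15.6412) sweep=99.9052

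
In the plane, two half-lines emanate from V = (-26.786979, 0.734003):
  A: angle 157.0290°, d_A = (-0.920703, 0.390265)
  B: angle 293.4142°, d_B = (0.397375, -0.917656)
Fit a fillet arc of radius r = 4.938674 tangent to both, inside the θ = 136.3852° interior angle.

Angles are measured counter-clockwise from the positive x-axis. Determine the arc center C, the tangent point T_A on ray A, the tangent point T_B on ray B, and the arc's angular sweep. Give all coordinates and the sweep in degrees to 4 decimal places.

bisector direction at 225.2216° = (-0.704367,-0.709836)
center distance |VC| = r/sin(θ/2) = 4.938674/sin(68.1926°) = 5.319337
C = V + |VC|·bis = (-30.5337,-3.0419)
T_A = V + ((C−V)·d_A)·d_A = V + 1.9761·d_A = (-28.6064,1.5052)
T_B = V + ((C−V)·d_B)·d_B = V + 1.9761·d_B = (-26.0017,-1.0793)
sweep = 180° − θ = 43.6148°

center=(-30.5337,-3.0419) T_A=(-28.6064,1.5052) T_B=(-26.0017,-1.0793) sweep=43.6148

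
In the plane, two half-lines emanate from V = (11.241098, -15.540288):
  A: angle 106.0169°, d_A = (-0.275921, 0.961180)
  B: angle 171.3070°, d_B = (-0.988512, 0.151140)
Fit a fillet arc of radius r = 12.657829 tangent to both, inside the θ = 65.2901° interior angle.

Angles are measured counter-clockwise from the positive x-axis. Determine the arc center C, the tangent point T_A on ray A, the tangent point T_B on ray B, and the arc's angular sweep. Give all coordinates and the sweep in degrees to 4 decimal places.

bisector direction at 138.6619° = (-0.750826,0.660500)
center distance |VC| = r/sin(θ/2) = 12.657829/sin(32.6450°) = 23.465062
C = V + |VC|·bis = (-6.3771,-0.0416)
T_A = V + ((C−V)·d_A)·d_A = V + 19.7583·d_A = (5.7894,3.4510)
T_B = V + ((C−V)·d_B)·d_B = V + 19.7583·d_B = (-8.2902,-12.5540)
sweep = 180° − θ = 114.7099°

center=(-6.3771,-0.0416) T_A=(5.7894,3.4510) T_B=(-8.2902,-12.5540) sweep=114.7099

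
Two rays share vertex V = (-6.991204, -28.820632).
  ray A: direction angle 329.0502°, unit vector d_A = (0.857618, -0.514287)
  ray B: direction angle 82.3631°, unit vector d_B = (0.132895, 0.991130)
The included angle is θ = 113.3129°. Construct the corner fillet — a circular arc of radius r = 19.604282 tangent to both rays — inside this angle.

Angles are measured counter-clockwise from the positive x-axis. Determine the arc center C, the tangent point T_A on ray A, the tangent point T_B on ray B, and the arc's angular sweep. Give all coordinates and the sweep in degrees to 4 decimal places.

bisector direction at 25.7067° = (0.901027,0.433764)
center distance |VC| = r/sin(θ/2) = 19.604282/sin(56.6564°) = 23.467227
C = V + |VC|·bis = (14.1534,-18.6414)
T_A = V + ((C−V)·d_A)·d_A = V + 12.8989·d_A = (4.0712,-35.4544)
T_B = V + ((C−V)·d_B)·d_B = V + 12.8989·d_B = (-5.2770,-16.0361)
sweep = 180° − θ = 66.6871°

center=(14.1534,-18.6414) T_A=(4.0712,-35.4544) T_B=(-5.2770,-16.0361) sweep=66.6871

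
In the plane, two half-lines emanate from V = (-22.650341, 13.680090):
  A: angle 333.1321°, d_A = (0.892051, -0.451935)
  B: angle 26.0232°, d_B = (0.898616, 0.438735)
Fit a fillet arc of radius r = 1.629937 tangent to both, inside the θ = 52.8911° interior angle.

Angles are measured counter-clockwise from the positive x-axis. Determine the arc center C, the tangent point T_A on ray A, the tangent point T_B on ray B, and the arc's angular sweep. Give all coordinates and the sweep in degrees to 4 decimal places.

bisector direction at 359.5777° = (0.999973,-0.007371)
center distance |VC| = r/sin(θ/2) = 1.629937/sin(26.4456°) = 3.659925
C = V + |VC|·bis = (-18.9905,13.6531)
T_A = V + ((C−V)·d_A)·d_A = V + 3.2769·d_A = (-19.7271,12.1991)
T_B = V + ((C−V)·d_B)·d_B = V + 3.2769·d_B = (-19.7056,15.1178)
sweep = 180° − θ = 127.1089°

center=(-18.9905,13.6531) T_A=(-19.7271,12.1991) T_B=(-19.7056,15.1178) sweep=127.1089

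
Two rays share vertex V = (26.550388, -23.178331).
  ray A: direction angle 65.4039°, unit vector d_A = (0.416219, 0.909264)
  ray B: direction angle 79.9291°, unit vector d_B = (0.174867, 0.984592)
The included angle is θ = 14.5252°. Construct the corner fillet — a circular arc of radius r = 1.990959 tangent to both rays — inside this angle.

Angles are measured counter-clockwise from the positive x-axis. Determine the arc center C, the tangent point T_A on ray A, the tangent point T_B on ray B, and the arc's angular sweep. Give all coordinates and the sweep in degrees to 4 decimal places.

bisector direction at 72.6665° = (0.297933,0.954587)
center distance |VC| = r/sin(θ/2) = 1.990959/sin(7.2626°) = 15.749125
C = V + |VC|·bis = (31.2426,-8.1444)
T_A = V + ((C−V)·d_A)·d_A = V + 15.6228·d_A = (33.0529,-8.9731)
T_B = V + ((C−V)·d_B)·d_B = V + 15.6228·d_B = (29.2823,-7.7963)
sweep = 180° − θ = 165.4748°

center=(31.2426,-8.1444) T_A=(33.0529,-8.9731) T_B=(29.2823,-7.7963) sweep=165.4748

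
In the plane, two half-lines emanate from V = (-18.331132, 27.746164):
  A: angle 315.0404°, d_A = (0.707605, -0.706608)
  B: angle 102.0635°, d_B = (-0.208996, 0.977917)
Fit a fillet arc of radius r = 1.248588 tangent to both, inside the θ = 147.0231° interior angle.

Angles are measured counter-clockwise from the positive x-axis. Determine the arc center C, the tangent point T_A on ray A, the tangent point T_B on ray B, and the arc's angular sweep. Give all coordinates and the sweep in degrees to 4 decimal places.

bisector direction at 28.5520° = (0.878384,0.477955)
center distance |VC| = r/sin(θ/2) = 1.248588/sin(73.5115°) = 1.302136
C = V + |VC|·bis = (-17.1874,28.3685)
T_A = V + ((C−V)·d_A)·d_A = V + 0.3696·d_A = (-18.0696,27.4850)
T_B = V + ((C−V)·d_B)·d_B = V + 0.3696·d_B = (-18.4084,28.1076)
sweep = 180° − θ = 32.9769°

center=(-17.1874,28.3685) T_A=(-18.0696,27.4850) T_B=(-18.4084,28.1076) sweep=32.9769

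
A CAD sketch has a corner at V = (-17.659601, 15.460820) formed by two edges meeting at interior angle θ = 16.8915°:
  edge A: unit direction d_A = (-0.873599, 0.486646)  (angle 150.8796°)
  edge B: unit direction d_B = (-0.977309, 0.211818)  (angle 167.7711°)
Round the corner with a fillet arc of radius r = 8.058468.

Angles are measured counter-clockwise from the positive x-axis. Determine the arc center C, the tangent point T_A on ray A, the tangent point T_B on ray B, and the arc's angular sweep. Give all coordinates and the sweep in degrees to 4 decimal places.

center=(-68.9931,34.8322) T_A=(-65.0715,41.8721) T_B=(-70.7001,26.9566) sweep=163.1085

bisector direction at 159.3254° = (-0.935600,0.353061)
center distance |VC| = r/sin(θ/2) = 8.058468/sin(8.4458°) = 54.866948
C = V + |VC|·bis = (-68.9931,34.8322)
T_A = V + ((C−V)·d_A)·d_A = V + 54.2719·d_A = (-65.0715,41.8721)
T_B = V + ((C−V)·d_B)·d_B = V + 54.2719·d_B = (-70.7001,26.9566)
sweep = 180° − θ = 163.1085°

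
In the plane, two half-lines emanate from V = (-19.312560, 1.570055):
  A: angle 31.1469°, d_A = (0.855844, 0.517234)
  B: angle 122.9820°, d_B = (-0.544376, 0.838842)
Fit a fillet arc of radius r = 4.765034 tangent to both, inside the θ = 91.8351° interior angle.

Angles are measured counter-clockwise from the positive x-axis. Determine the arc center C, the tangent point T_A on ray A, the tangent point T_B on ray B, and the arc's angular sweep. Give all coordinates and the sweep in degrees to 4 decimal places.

bisector direction at 77.0645° = (0.223855,0.974622)
center distance |VC| = r/sin(θ/2) = 4.765034/sin(45.9175°) = 6.633402
C = V + |VC|·bis = (-17.8276,8.0351)
T_A = V + ((C−V)·d_A)·d_A = V + 4.6148·d_A = (-15.3630,3.9570)
T_B = V + ((C−V)·d_B)·d_B = V + 4.6148·d_B = (-21.8247,5.4411)
sweep = 180° − θ = 88.1649°

center=(-17.8276,8.0351) T_A=(-15.3630,3.9570) T_B=(-21.8247,5.4411) sweep=88.1649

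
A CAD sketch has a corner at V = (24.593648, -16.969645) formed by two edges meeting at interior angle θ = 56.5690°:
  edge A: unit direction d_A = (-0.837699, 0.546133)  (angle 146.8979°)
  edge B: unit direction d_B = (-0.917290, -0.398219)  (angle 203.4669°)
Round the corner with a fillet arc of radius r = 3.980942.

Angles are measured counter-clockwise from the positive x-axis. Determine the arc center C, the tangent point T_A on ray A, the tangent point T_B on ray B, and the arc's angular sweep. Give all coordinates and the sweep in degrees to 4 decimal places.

bisector direction at 175.1824° = (-0.996467,0.083984)
center distance |VC| = r/sin(θ/2) = 3.980942/sin(28.2845°) = 8.401270
C = V + |VC|·bis = (16.2221,-16.2641)
T_A = V + ((C−V)·d_A)·d_A = V + 7.3982·d_A = (18.3962,-12.9292)
T_B = V + ((C−V)·d_B)·d_B = V + 7.3982·d_B = (17.8073,-19.9158)
sweep = 180° − θ = 123.4310°

center=(16.2221,-16.2641) T_A=(18.3962,-12.9292) T_B=(17.8073,-19.9158) sweep=123.4310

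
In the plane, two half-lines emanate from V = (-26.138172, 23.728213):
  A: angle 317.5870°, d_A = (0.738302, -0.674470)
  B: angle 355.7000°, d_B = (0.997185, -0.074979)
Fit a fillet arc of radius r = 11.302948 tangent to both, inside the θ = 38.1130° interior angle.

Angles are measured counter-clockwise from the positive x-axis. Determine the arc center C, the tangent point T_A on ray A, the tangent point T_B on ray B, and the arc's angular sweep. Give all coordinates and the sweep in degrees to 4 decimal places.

bisector direction at 336.6435° = (0.918056,-0.396451)
center distance |VC| = r/sin(θ/2) = 11.302948/sin(19.0565°) = 34.618483
C = V + |VC|·bis = (5.6435,10.0037)
T_A = V + ((C−V)·d_A)·d_A = V + 32.7213·d_A = (-1.9800,1.6587)
T_B = V + ((C−V)·d_B)·d_B = V + 32.7213·d_B = (6.4910,21.2748)
sweep = 180° − θ = 141.8870°

center=(5.6435,10.0037) T_A=(-1.9800,1.6587) T_B=(6.4910,21.2748) sweep=141.8870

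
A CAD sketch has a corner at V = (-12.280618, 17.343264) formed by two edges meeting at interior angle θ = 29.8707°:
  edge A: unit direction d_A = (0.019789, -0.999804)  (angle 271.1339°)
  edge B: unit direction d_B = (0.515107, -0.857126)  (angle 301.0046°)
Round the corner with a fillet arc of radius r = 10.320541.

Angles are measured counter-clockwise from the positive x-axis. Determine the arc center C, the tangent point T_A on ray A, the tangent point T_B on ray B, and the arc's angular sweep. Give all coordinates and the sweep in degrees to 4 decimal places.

bisector direction at 286.0693° = (0.276799,-0.960928)
center distance |VC| = r/sin(θ/2) = 10.320541/sin(14.9353°) = 40.044163
C = V + |VC|·bis = (-1.1964,-21.1363)
T_A = V + ((C−V)·d_A)·d_A = V + 38.6914·d_A = (-11.5150,-21.3405)
T_B = V + ((C−V)·d_B)·d_B = V + 38.6914·d_B = (7.6496,-15.8201)
sweep = 180° − θ = 150.1293°

center=(-1.1964,-21.1363) T_A=(-11.5150,-21.3405) T_B=(7.6496,-15.8201) sweep=150.1293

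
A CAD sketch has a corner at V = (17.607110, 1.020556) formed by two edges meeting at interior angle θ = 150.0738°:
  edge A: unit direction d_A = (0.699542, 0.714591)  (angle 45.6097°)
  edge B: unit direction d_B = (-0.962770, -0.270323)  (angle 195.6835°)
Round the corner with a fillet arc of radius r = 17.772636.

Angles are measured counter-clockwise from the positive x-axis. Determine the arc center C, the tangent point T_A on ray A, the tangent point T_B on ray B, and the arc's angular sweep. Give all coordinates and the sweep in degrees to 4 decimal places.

center=(8.2297,16.8475) T_A=(20.9299,4.4148) T_B=(13.0341,-0.2635) sweep=29.9262

bisector direction at 120.6466° = (-0.509741,0.860328)
center distance |VC| = r/sin(θ/2) = 17.772636/sin(75.0369°) = 18.396416
C = V + |VC|·bis = (8.2297,16.8475)
T_A = V + ((C−V)·d_A)·d_A = V + 4.7499·d_A = (20.9299,4.4148)
T_B = V + ((C−V)·d_B)·d_B = V + 4.7499·d_B = (13.0341,-0.2635)
sweep = 180° − θ = 29.9262°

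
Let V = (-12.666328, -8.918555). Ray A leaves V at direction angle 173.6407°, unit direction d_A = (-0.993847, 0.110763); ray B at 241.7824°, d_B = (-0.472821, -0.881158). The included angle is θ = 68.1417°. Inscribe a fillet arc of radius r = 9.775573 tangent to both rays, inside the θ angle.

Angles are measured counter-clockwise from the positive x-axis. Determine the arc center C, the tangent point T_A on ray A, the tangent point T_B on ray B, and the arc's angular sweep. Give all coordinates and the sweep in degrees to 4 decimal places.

center=(-28.1145,-17.0330) T_A=(-27.0317,-7.3176) T_B=(-19.5006,-21.6551) sweep=111.8583

bisector direction at 207.7115° = (-0.885300,-0.465021)
center distance |VC| = r/sin(θ/2) = 9.775573/sin(34.0709°) = 17.449599
C = V + |VC|·bis = (-28.1145,-17.0330)
T_A = V + ((C−V)·d_A)·d_A = V + 14.4543·d_A = (-27.0317,-7.3176)
T_B = V + ((C−V)·d_B)·d_B = V + 14.4543·d_B = (-19.5006,-21.6551)
sweep = 180° − θ = 111.8583°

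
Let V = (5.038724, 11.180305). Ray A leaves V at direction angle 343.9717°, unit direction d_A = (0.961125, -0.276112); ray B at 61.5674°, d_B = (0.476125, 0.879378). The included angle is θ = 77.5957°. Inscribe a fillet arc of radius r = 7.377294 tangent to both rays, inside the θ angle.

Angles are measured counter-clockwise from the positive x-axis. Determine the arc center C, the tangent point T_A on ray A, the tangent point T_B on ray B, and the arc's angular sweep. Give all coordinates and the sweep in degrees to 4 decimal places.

bisector direction at 22.7695° = (0.922069,0.387026)
center distance |VC| = r/sin(θ/2) = 7.377294/sin(38.7978°) = 11.774008
C = V + |VC|·bis = (15.8952,15.7371)
T_A = V + ((C−V)·d_A)·d_A = V + 9.1762·d_A = (13.8582,8.6466)
T_B = V + ((C−V)·d_B)·d_B = V + 9.1762·d_B = (9.4077,19.2497)
sweep = 180° − θ = 102.4043°

center=(15.8952,15.7371) T_A=(13.8582,8.6466) T_B=(9.4077,19.2497) sweep=102.4043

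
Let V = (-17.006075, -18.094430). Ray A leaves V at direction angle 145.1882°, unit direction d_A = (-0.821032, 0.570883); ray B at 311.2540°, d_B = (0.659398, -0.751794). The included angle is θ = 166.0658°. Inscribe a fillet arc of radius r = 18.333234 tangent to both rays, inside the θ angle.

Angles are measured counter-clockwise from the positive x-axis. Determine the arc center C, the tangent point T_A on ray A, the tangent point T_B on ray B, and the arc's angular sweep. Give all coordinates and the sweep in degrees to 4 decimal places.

bisector direction at 228.2211° = (-0.666258,-0.745721)
center distance |VC| = r/sin(θ/2) = 18.333234/sin(83.0329°) = 18.469614
C = V + |VC|·bis = (-29.3116,-31.8676)
T_A = V + ((C−V)·d_A)·d_A = V + 2.2404·d_A = (-18.8455,-16.8155)
T_B = V + ((C−V)·d_B)·d_B = V + 2.2404·d_B = (-15.5288,-19.7787)
sweep = 180° − θ = 13.9342°

center=(-29.3116,-31.8676) T_A=(-18.8455,-16.8155) T_B=(-15.5288,-19.7787) sweep=13.9342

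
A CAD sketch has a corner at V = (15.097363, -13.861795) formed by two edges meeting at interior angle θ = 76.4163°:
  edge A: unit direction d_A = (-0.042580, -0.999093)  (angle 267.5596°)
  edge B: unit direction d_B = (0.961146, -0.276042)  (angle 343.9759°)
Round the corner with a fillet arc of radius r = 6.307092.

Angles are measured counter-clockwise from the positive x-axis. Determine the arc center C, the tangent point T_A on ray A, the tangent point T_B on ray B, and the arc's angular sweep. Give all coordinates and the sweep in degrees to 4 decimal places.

center=(21.0576,-22.1356) T_A=(14.7562,-21.8671) T_B=(22.7986,-16.0736) sweep=103.5837

bisector direction at 305.7677° = (0.584501,-0.811393)
center distance |VC| = r/sin(θ/2) = 6.307092/sin(38.2082°) = 10.197068
C = V + |VC|·bis = (21.0576,-22.1356)
T_A = V + ((C−V)·d_A)·d_A = V + 8.0125·d_A = (14.7562,-21.8671)
T_B = V + ((C−V)·d_B)·d_B = V + 8.0125·d_B = (22.7986,-16.0736)
sweep = 180° − θ = 103.5837°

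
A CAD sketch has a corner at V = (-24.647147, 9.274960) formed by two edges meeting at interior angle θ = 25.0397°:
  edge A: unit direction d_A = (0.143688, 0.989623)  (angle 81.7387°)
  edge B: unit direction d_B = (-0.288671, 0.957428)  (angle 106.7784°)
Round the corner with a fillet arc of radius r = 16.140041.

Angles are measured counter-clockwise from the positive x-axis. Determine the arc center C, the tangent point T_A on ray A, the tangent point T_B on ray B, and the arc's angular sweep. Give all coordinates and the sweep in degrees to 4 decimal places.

bisector direction at 94.2585° = (-0.074257,0.997239)
center distance |VC| = r/sin(θ/2) = 16.140041/sin(12.5198°) = 74.454295
C = V + |VC|·bis = (-30.1759,83.5237)
T_A = V + ((C−V)·d_A)·d_A = V + 72.6838·d_A = (-14.2034,81.2046)
T_B = V + ((C−V)·d_B)·d_B = V + 72.6838·d_B = (-45.6289,78.8645)
sweep = 180° − θ = 154.9603°

center=(-30.1759,83.5237) T_A=(-14.2034,81.2046) T_B=(-45.6289,78.8645) sweep=154.9603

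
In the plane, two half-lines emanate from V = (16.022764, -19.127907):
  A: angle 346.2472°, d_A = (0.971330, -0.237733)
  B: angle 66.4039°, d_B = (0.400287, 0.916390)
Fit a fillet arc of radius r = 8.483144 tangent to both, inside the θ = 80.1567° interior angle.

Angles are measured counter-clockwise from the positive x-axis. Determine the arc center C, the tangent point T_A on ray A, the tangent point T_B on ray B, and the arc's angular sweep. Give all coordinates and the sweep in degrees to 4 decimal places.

bisector direction at 26.3256° = (0.896289,0.443471)
center distance |VC| = r/sin(θ/2) = 8.483144/sin(40.0784°) = 13.175969
C = V + |VC|·bis = (27.8322,-13.2847)
T_A = V + ((C−V)·d_A)·d_A = V + 10.0818·d_A = (25.8155,-21.5247)
T_B = V + ((C−V)·d_B)·d_B = V + 10.0818·d_B = (20.0584,-9.8891)
sweep = 180° − θ = 99.8433°

center=(27.8322,-13.2847) T_A=(25.8155,-21.5247) T_B=(20.0584,-9.8891) sweep=99.8433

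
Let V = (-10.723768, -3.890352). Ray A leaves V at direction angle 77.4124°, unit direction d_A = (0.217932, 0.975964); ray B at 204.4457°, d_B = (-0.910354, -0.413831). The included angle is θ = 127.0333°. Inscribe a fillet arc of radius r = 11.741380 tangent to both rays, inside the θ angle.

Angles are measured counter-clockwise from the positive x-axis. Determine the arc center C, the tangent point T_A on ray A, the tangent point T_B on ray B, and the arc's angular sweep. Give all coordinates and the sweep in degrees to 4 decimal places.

center=(-20.9081,4.3776) T_A=(-9.4489,1.8188) T_B=(-16.0491,-6.3112) sweep=52.9667

bisector direction at 140.9290° = (-0.776366,0.630282)
center distance |VC| = r/sin(θ/2) = 11.741380/sin(63.5166°) = 13.117922
C = V + |VC|·bis = (-20.9081,4.3776)
T_A = V + ((C−V)·d_A)·d_A = V + 5.8498·d_A = (-9.4489,1.8188)
T_B = V + ((C−V)·d_B)·d_B = V + 5.8498·d_B = (-16.0491,-6.3112)
sweep = 180° − θ = 52.9667°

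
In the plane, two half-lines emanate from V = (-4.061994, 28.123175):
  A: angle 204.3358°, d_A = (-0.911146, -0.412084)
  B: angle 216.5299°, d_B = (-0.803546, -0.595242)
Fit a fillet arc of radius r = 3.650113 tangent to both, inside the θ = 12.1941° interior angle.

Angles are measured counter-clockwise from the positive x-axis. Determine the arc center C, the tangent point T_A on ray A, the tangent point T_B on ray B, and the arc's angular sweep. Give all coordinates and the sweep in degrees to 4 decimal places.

bisector direction at 210.4329° = (-0.862223,-0.506528)
center distance |VC| = r/sin(θ/2) = 3.650113/sin(6.0971°) = 34.366012
C = V + |VC|·bis = (-33.6932,10.7158)
T_A = V + ((C−V)·d_A)·d_A = V + 34.1716·d_A = (-35.1973,14.0416)
T_B = V + ((C−V)·d_B)·d_B = V + 34.1716·d_B = (-31.5205,7.7828)
sweep = 180° − θ = 167.8059°

center=(-33.6932,10.7158) T_A=(-35.1973,14.0416) T_B=(-31.5205,7.7828) sweep=167.8059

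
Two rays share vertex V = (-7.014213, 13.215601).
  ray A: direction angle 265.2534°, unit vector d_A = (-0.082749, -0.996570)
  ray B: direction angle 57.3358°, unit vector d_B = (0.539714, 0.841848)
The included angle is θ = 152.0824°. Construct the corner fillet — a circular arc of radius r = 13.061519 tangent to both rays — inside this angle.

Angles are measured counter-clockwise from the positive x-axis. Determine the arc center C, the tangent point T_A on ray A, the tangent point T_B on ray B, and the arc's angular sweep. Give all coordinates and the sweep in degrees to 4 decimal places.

bisector direction at 341.2946° = (0.947180,-0.320702)
center distance |VC| = r/sin(θ/2) = 13.061519/sin(76.0412°) = 13.458970
C = V + |VC|·bis = (5.7339,8.8993)
T_A = V + ((C−V)·d_A)·d_A = V + 3.2466·d_A = (-7.2829,9.9801)
T_B = V + ((C−V)·d_B)·d_B = V + 3.2466·d_B = (-5.2620,15.9488)
sweep = 180° − θ = 27.9176°

center=(5.7339,8.8993) T_A=(-7.2829,9.9801) T_B=(-5.2620,15.9488) sweep=27.9176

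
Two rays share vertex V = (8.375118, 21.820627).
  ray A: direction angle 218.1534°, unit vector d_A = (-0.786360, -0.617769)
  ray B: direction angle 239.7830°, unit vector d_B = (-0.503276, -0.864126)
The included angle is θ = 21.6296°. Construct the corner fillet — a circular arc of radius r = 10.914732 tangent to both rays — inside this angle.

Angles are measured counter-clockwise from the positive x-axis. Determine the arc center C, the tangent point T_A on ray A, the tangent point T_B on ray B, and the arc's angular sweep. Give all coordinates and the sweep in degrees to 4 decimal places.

bisector direction at 228.9682° = (-0.656478,-0.754345)
center distance |VC| = r/sin(θ/2) = 10.914732/sin(10.8148°) = 58.170009
C = V + |VC|·bis = (-29.8122,-22.0596)
T_A = V + ((C−V)·d_A)·d_A = V + 57.1368·d_A = (-36.5550,-13.4767)
T_B = V + ((C−V)·d_B)·d_B = V + 57.1368·d_B = (-20.3805,-27.5528)
sweep = 180° − θ = 158.3704°

center=(-29.8122,-22.0596) T_A=(-36.5550,-13.4767) T_B=(-20.3805,-27.5528) sweep=158.3704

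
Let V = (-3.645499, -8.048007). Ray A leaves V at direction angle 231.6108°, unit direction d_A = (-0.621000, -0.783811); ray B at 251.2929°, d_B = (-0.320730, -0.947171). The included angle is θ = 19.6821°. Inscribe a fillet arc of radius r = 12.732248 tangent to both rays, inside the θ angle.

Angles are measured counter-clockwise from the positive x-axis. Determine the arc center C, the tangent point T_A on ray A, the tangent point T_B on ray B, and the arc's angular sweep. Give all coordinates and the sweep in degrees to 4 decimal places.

bisector direction at 241.4518° = (-0.477897,-0.878416)
center distance |VC| = r/sin(θ/2) = 12.732248/sin(9.8410°) = 74.494420
C = V + |VC|·bis = (-39.2462,-73.4851)
T_A = V + ((C−V)·d_A)·d_A = V + 73.3983·d_A = (-49.2258,-65.5784)
T_B = V + ((C−V)·d_B)·d_B = V + 73.3983·d_B = (-27.1866,-77.5687)
sweep = 180° − θ = 160.3179°

center=(-39.2462,-73.4851) T_A=(-49.2258,-65.5784) T_B=(-27.1866,-77.5687) sweep=160.3179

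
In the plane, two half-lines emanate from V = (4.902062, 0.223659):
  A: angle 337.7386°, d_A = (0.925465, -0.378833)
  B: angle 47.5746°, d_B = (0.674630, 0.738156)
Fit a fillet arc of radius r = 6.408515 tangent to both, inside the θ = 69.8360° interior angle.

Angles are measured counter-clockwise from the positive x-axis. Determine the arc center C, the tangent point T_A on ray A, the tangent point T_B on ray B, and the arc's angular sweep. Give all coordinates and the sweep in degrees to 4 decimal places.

center=(15.8258,2.6767) T_A=(13.3981,-3.2541) T_B=(11.0953,7.0001) sweep=110.1640

bisector direction at 12.6566° = (0.975701,0.219107)
center distance |VC| = r/sin(θ/2) = 6.408515/sin(34.9180°) = 11.195800
C = V + |VC|·bis = (15.8258,2.6767)
T_A = V + ((C−V)·d_A)·d_A = V + 9.1802·d_A = (13.3981,-3.2541)
T_B = V + ((C−V)·d_B)·d_B = V + 9.1802·d_B = (11.0953,7.0001)
sweep = 180° − θ = 110.1640°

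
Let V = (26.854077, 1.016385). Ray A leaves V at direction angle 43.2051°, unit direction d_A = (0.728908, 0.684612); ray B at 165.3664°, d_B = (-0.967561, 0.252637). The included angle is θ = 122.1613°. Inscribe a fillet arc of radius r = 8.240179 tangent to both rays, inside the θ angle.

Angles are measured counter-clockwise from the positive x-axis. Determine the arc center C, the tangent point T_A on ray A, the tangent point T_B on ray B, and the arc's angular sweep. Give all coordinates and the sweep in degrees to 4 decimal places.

center=(24.5311,10.1394) T_A=(30.1724,4.1331) T_B=(22.4493,2.1665) sweep=57.8387

bisector direction at 104.2858° = (-0.246758,0.969077)
center distance |VC| = r/sin(θ/2) = 8.240179/sin(61.0806°) = 9.414106
C = V + |VC|·bis = (24.5311,10.1394)
T_A = V + ((C−V)·d_A)·d_A = V + 4.5525·d_A = (30.1724,4.1331)
T_B = V + ((C−V)·d_B)·d_B = V + 4.5525·d_B = (22.4493,2.1665)
sweep = 180° − θ = 57.8387°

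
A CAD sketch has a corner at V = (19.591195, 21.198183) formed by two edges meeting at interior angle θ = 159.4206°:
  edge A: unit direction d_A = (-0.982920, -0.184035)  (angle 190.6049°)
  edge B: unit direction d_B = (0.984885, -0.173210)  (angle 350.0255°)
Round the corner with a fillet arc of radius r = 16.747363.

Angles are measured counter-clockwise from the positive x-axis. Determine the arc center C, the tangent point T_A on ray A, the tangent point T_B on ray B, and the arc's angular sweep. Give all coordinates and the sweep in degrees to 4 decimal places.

center=(19.6848,4.1773) T_A=(16.6027,20.6386) T_B=(22.5856,20.6716) sweep=20.5794

bisector direction at 270.3152° = (0.005501,-0.999985)
center distance |VC| = r/sin(θ/2) = 16.747363/sin(79.7103°) = 17.021111
C = V + |VC|·bis = (19.6848,4.1773)
T_A = V + ((C−V)·d_A)·d_A = V + 3.0404·d_A = (16.6027,20.6386)
T_B = V + ((C−V)·d_B)·d_B = V + 3.0404·d_B = (22.5856,20.6716)
sweep = 180° − θ = 20.5794°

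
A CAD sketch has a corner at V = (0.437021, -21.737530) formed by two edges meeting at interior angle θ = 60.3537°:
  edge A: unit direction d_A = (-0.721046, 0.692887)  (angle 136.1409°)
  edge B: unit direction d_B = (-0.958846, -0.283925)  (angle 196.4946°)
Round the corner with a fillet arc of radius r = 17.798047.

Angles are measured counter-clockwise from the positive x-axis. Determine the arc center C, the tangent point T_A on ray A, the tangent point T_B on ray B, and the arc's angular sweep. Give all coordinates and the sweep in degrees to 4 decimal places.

center=(-33.9652,-13.3625) T_A=(-21.6331,-0.5293) T_B=(-28.9119,-30.4281) sweep=119.6463

bisector direction at 166.3177° = (-0.971622,0.236537)
center distance |VC| = r/sin(θ/2) = 17.798047/sin(30.1769°) = 35.406971
C = V + |VC|·bis = (-33.9652,-13.3625)
T_A = V + ((C−V)·d_A)·d_A = V + 30.6085·d_A = (-21.6331,-0.5293)
T_B = V + ((C−V)·d_B)·d_B = V + 30.6085·d_B = (-28.9119,-30.4281)
sweep = 180° − θ = 119.6463°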